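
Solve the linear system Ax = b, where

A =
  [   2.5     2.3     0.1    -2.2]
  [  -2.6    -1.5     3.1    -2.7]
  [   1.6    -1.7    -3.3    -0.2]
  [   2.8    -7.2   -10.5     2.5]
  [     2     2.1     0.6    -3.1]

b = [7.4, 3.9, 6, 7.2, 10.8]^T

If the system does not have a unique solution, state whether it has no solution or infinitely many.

x_1 = -4, x_2 = 3, x_3 = -5, x_4 = -5

Row-reduce the augmented matrix:
R1 ← R1 / (5/2).
R2 ← R2 + 13/5·R1.
R3 ← R3 − 8/5·R1.
R4 ← R4 − 14/5·R1.
R5 ← R5 − 2·R1.
R2 ← R2 / (223/250).
R1 ← R1 − 23/25·R2.
R3 ← R3 + 793/250·R2.
R4 ← R4 + 1222/125·R2.
R5 ← R5 − 13/50·R2.
R3 ← R3 / (8953/1115).
R1 ← R1 + 728/223·R3.
R2 ← R2 − 801/223·R3.
R4 ← R4 − 54641/2230·R3.
R5 ← R5 + 923/2230·R3.
R4 ← R4 / (132173/179060).
R1 ← R1 + 3141/1279·R4.
R2 ← R2 − 32273/17906·R4.
R3 ← R3 + 36861/17906·R4.
R5 ← R5 + 132173/179060·R4.
R5 reduces to 0 = 0, so the extra equation is consistent.
Reading off the reduced rows gives x_1 = -4, x_2 = 3, x_3 = -5, x_4 = -5.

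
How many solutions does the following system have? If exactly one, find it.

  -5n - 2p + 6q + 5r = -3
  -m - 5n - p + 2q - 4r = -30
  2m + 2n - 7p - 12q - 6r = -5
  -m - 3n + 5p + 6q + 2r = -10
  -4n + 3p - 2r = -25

Row-reduce:
Swap R1 and R2.
R1 ← R1 / (-1).
R3 ← R3 − 2·R1.
R4 ← R4 + 1·R1.
R2 ← R2 / (-5).
R1 ← R1 − 5·R2.
R3 ← R3 + 8·R2.
R4 ← R4 − 2·R2.
R5 ← R5 + 4·R2.
R3 ← R3 / (-29/5).
R1 ← R1 + 1·R3.
R2 ← R2 − 2/5·R3.
R4 ← R4 − 26/5·R3.
R5 ← R5 − 23/5·R3.
R4 ← R4 / (-272/29).
R1 ← R1 − 204/29·R4.
R2 ← R2 + 70/29·R4.
R3 ← R3 − 88/29·R4.
R5 ← R5 + 544/29·R4.
Rank is 4 with 5 unknowns, leaving r free.

infinitely many solutions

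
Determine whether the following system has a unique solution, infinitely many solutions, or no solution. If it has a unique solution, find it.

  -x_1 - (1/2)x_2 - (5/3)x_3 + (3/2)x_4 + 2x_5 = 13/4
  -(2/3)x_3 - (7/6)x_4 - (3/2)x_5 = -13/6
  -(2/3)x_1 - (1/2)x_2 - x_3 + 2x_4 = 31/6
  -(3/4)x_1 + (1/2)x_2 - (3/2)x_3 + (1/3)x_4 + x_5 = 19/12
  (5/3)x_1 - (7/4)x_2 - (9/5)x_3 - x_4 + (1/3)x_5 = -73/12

Row-reduce the augmented matrix:
R1 ← R1 / (-1).
R3 ← R3 + 2/3·R1.
R4 ← R4 + 3/4·R1.
R5 ← R5 − 5/3·R1.
Swap R2 and R3.
R2 ← R2 / (-1/6).
R1 ← R1 − 1/2·R2.
R4 ← R4 − 7/8·R2.
R5 ← R5 + 31/12·R2.
R3 ← R3 / (-2/3).
R1 ← R1 − 2·R3.
R2 ← R2 + 2/3·R3.
R4 ← R4 − 1/3·R3.
R5 ← R5 + 63/10·R3.
R4 ← R4 / (31/8).
R1 ← R1 + 2·R4.
R2 ← R2 + 29/6·R4.
R3 ← R3 − 7/4·R4.
R5 ← R5 + 119/40·R4.
R5 ← R5 / (119689/3720).
R1 ← R1 + 915/62·R5.
R2 ← R2 + 49/62·R5.
R3 ← R3 − 741/124·R5.
R4 ← R4 + 66/31·R5.
Reading off the reduced rows gives x_1 = -1, x_2 = 1, x_3 = 0, x_4 = 5/2, x_5 = -1/2.

x_1 = -1, x_2 = 1, x_3 = 0, x_4 = 5/2, x_5 = -1/2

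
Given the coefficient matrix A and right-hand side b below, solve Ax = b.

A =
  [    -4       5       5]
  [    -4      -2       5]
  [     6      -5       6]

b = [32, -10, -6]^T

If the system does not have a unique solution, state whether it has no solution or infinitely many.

x_1 = 2, x_2 = 6, x_3 = 2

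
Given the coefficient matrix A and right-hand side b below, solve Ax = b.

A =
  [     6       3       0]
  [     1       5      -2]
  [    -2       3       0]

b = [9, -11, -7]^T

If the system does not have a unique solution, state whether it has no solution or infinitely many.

Row-reduce the augmented matrix:
R1 ← R1 / (6).
R2 ← R2 − 1·R1.
R3 ← R3 + 2·R1.
R2 ← R2 / (9/2).
R1 ← R1 − 1/2·R2.
R3 ← R3 − 4·R2.
R3 ← R3 / (16/9).
R1 ← R1 − 2/9·R3.
R2 ← R2 + 4/9·R3.
Reading off the reduced rows gives x_1 = 2, x_2 = -1, x_3 = 4.

x_1 = 2, x_2 = -1, x_3 = 4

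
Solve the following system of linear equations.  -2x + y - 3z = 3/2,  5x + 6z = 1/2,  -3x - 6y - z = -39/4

x = 1, y = 5/4, z = -3/4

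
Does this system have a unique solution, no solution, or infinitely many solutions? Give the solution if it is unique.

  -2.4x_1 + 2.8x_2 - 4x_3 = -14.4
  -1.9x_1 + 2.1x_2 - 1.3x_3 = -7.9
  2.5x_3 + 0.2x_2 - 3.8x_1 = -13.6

Row-reduce the augmented matrix:
R1 ← R1 / (-12/5).
R2 ← R2 + 19/10·R1.
R3 ← R3 + 19/5·R1.
R2 ← R2 / (-7/60).
R1 ← R1 + 7/6·R2.
R3 ← R3 + 127/30·R2.
R3 ← R3 / (-589/10).
R1 ← R1 + 17·R3.
R2 ← R2 + 16·R3.
Reading off the reduced rows gives x_1 = 5, x_2 = 2, x_3 = 2.

x_1 = 5, x_2 = 2, x_3 = 2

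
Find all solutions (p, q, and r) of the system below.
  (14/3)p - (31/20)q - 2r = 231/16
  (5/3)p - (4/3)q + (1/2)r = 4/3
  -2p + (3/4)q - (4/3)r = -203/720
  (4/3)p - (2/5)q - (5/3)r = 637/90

Row-reduce the augmented matrix:
R1 ← R1 / (14/3).
R2 ← R2 − 5/3·R1.
R3 ← R3 + 2·R1.
R4 ← R4 − 4/3·R1.
R2 ← R2 / (-131/168).
R1 ← R1 + 93/280·R2.
R3 ← R3 − 3/35·R2.
R4 ← R4 − 3/70·R2.
R3 ← R3 / (-4042/1965).
R1 ← R1 + 1239/1310·R3.
R2 ← R2 + 204/131·R3.
R4 ← R4 + 2021/1965·R3.
R4 reduces to 0 = 0, so the extra equation is consistent.
Reading off the reduced rows gives p = 11/5, q = 3/4, r = -8/3.

p = 11/5, q = 3/4, r = -8/3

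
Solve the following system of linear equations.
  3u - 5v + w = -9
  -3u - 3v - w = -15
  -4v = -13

Row-reduce:
R1 ← R1 / (3).
R2 ← R2 + 3·R1.
R2 ← R2 / (-8).
R1 ← R1 + 5/3·R2.
R3 ← R3 + 4·R2.
Row 3 reduces to 0 = -1, a contradiction. The system is inconsistent.

no solution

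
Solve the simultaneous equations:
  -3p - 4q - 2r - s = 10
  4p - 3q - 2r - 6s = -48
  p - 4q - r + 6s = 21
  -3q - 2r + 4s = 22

p = -5, q = 2, r = -4, s = 5

Row-reduce the augmented matrix:
R1 ← R1 / (-3).
R2 ← R2 − 4·R1.
R3 ← R3 − 1·R1.
R2 ← R2 / (-25/3).
R1 ← R1 − 4/3·R2.
R3 ← R3 + 16/3·R2.
R4 ← R4 + 3·R2.
R3 ← R3 / (33/25).
R1 ← R1 + 2/25·R3.
R2 ← R2 − 14/25·R3.
R4 ← R4 + 8/25·R3.
R4 ← R4 / (302/33).
R1 ← R1 + 7/33·R4.
R2 ← R2 + 116/33·R4.
R3 ← R3 − 259/33·R4.
Reading off the reduced rows gives p = -5, q = 2, r = -4, s = 5.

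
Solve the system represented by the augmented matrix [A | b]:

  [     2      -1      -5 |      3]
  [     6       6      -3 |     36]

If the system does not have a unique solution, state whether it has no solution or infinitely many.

infinitely many solutions

Row-reduce:
R1 ← R1 / (2).
R2 ← R2 − 6·R1.
R2 ← R2 / (9).
R1 ← R1 + 1/2·R2.
Rank is 2 with 3 unknowns, leaving x_3 free.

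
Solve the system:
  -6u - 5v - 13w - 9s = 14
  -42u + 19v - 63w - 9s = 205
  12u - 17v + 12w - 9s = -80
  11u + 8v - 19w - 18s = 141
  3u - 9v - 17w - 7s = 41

Row-reduce:
R1 ← R1 / (-6).
R2 ← R2 + 42·R1.
R3 ← R3 − 12·R1.
R4 ← R4 − 11·R1.
R5 ← R5 − 3·R1.
R2 ← R2 / (54).
R1 ← R1 − 5/6·R2.
R3 ← R3 + 27·R2.
R4 ← R4 + 7/6·R2.
R5 ← R5 + 23/2·R2.
Swap R3 and R4.
R3 ← R3 / (-6841/162).
R1 ← R1 − 281/162·R3.
R2 ← R2 − 14/27·R3.
R5 ← R5 + 947/54·R3.
Swap R4 and R5.
R4 ← R4 / (94700/6841).
R1 ← R1 + 4806/6841·R4.
R2 ← R2 − 4041/6841·R4.
R3 ← R3 − 5400/6841·R4.
Row 5 reduces to 0 = 3/2, a contradiction. The system is inconsistent.

no solution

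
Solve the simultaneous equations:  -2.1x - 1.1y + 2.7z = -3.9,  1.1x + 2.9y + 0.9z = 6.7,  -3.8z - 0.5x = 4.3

Row-reduce the augmented matrix:
R1 ← R1 / (-21/10).
R2 ← R2 − 11/10·R1.
R3 ← R3 + 1/2·R1.
R2 ← R2 / (244/105).
R1 ← R1 − 11/21·R2.
R3 ← R3 − 11/42·R2.
R3 ← R3 / (-11477/2440).
R1 ← R1 + 441/244·R3.
R2 ← R2 − 243/244·R3.
Reading off the reduced rows gives x = -1, y = 3, z = -1.

x = -1, y = 3, z = -1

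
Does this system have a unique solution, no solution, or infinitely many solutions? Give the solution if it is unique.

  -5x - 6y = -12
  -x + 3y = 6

From equation 2: x = -6 + 3·y.
Substitute into equation 1 and solve: y = 2.
Then x = 0.

x = 0, y = 2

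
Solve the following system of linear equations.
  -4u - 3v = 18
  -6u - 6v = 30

u = -3, v = -2

Row-reduce the augmented matrix:
R1 ← R1 / (-4).
R2 ← R2 + 6·R1.
R2 ← R2 / (-3/2).
R1 ← R1 − 3/4·R2.
Reading off the reduced rows gives u = -3, v = -2.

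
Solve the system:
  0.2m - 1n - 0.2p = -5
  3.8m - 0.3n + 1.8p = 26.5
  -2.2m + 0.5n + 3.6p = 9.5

m = 5, n = 5, p = 5

Row-reduce the augmented matrix:
R1 ← R1 / (1/5).
R2 ← R2 − 19/5·R1.
R3 ← R3 + 11/5·R1.
R2 ← R2 / (187/10).
R1 ← R1 + 5·R2.
R3 ← R3 + 21/2·R2.
R3 ← R3 / (4249/935).
R1 ← R1 − 93/187·R3.
R2 ← R2 − 56/187·R3.
Reading off the reduced rows gives m = 5, n = 5, p = 5.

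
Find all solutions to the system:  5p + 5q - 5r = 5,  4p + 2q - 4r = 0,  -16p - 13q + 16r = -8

no solution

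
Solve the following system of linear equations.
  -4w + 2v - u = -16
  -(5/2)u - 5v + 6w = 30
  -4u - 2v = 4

Row-reduce:
R1 ← R1 / (-1).
R2 ← R2 + 5/2·R1.
R3 ← R3 + 4·R1.
R2 ← R2 / (-10).
R1 ← R1 + 2·R2.
R3 ← R3 + 10·R2.
Row 3 reduces to 0 = -2, a contradiction. The system is inconsistent.

no solution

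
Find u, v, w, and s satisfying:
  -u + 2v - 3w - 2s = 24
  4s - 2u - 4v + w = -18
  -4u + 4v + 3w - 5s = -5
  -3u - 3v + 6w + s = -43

u = 0, v = 2, w = -6, s = -1

Row-reduce the augmented matrix:
R1 ← R1 / (-1).
R2 ← R2 + 2·R1.
R3 ← R3 + 4·R1.
R4 ← R4 + 3·R1.
R2 ← R2 / (-8).
R1 ← R1 + 2·R2.
R3 ← R3 + 4·R2.
R4 ← R4 + 9·R2.
R3 ← R3 / (23/2).
R1 ← R1 − 5/4·R3.
R2 ← R2 + 7/8·R3.
R4 ← R4 − 57/8·R3.
R4 ← R4 / (-127/92).
R1 ← R1 − 5/46·R4.
R2 ← R2 + 99/92·R4.
R3 ← R3 + 2/23·R4.
Reading off the reduced rows gives u = 0, v = 2, w = -6, s = -1.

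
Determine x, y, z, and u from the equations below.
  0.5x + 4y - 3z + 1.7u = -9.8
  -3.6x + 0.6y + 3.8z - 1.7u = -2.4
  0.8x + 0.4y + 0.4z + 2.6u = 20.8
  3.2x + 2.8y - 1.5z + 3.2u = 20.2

x = 4, y = -1, z = 6, u = 6

Row-reduce the augmented matrix:
R1 ← R1 / (1/2).
R2 ← R2 + 18/5·R1.
R3 ← R3 − 4/5·R1.
R4 ← R4 − 16/5·R1.
R2 ← R2 / (147/5).
R1 ← R1 − 8·R2.
R3 ← R3 + 6·R2.
R4 ← R4 + 114/5·R2.
R3 ← R3 / (384/245).
R1 ← R1 + 170/147·R3.
R2 ← R2 + 89/147·R3.
R4 ← R4 − 1909/490·R3.
R4 ← R4 / (-10931/2400).
R1 ← R1 − 731/360·R4.
R2 ← R2 − 823/720·R4.
R3 ← R3 − 311/240·R4.
Reading off the reduced rows gives x = 4, y = -1, z = 6, u = 6.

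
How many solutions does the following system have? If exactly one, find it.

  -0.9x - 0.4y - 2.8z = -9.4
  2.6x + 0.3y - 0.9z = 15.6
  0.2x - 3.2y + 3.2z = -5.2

x = 6, y = 3, z = 1

Row-reduce the augmented matrix:
R1 ← R1 / (-9/10).
R2 ← R2 − 13/5·R1.
R3 ← R3 − 1/5·R1.
R2 ← R2 / (-77/90).
R1 ← R1 − 4/9·R2.
R3 ← R3 + 148/45·R2.
R3 ← R3 / (14296/385).
R1 ← R1 + 120/77·R3.
R2 ← R2 − 809/77·R3.
Reading off the reduced rows gives x = 6, y = 3, z = 1.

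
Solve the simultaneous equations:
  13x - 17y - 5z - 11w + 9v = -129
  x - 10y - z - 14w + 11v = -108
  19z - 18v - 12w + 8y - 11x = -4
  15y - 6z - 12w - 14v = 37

infinitely many solutions

Row-reduce:
R1 ← R1 / (13).
R2 ← R2 − 1·R1.
R3 ← R3 + 11·R1.
R2 ← R2 / (-113/13).
R1 ← R1 + 17/13·R2.
R3 ← R3 + 83/13·R2.
R4 ← R4 − 15·R2.
R3 ← R3 / (1720/113).
R1 ← R1 + 33/113·R3.
R2 ← R2 − 8/113·R3.
R4 ← R4 + 798/113·R3.
R4 ← R4 / (-8622/215).
R1 ← R1 − 391/430·R4.
R2 ← R2 − 337/215·R4.
R3 ← R3 + 329/430·R4.
Rank is 4 with 5 unknowns, leaving v free.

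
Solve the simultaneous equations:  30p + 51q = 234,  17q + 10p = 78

infinitely many solutions

Row-reduce:
R1 ← R1 / (30).
R2 ← R2 − 10·R1.
Rank is 1 with 2 unknowns, leaving q free.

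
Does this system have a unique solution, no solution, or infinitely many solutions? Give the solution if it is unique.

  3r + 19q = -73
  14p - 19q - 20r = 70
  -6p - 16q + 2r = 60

p = 1, q = -4, r = 1

Row-reduce the augmented matrix:
Swap R1 and R2.
R1 ← R1 / (14).
R3 ← R3 + 6·R1.
R2 ← R2 / (19).
R1 ← R1 + 19/14·R2.
R3 ← R3 + 169/7·R2.
R3 ← R3 / (-367/133).
R1 ← R1 + 17/14·R3.
R2 ← R2 − 3/19·R3.
Reading off the reduced rows gives p = 1, q = -4, r = 1.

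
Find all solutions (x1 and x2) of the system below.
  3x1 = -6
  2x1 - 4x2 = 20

Row-reduce the augmented matrix:
R1 ← R1 / (3).
R2 ← R2 − 2·R1.
R2 ← R2 / (-4).
Reading off the reduced rows gives x1 = -2, x2 = -6.

x1 = -2, x2 = -6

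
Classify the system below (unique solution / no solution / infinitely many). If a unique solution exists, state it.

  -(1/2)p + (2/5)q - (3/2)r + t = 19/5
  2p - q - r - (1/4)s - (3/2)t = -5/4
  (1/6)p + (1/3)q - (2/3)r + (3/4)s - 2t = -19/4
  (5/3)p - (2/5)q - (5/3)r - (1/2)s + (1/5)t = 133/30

infinitely many solutions

Row-reduce:
R1 ← R1 / (-1/2).
R2 ← R2 − 2·R1.
R3 ← R3 − 1/6·R1.
R4 ← R4 − 5/3·R1.
R2 ← R2 / (3/5).
R1 ← R1 + 4/5·R2.
R3 ← R3 − 7/15·R2.
R4 ← R4 − 14/15·R2.
R3 ← R3 / (77/18).
R1 ← R1 + 19/3·R3.
R2 ← R2 + 35/3·R3.
R4 ← R4 − 38/9·R3.
R4 ← R4 / (-241/231).
R1 ← R1 − 82/77·R4.
R2 ← R2 − 95/44·R4.
R3 ← R3 − 17/77·R4.
Rank is 4 with 5 unknowns, leaving t free.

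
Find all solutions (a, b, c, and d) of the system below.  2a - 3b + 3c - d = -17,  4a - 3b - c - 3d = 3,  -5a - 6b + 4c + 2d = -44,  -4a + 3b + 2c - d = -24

Row-reduce the augmented matrix:
R1 ← R1 / (2).
R2 ← R2 − 4·R1.
R3 ← R3 + 5·R1.
R4 ← R4 + 4·R1.
R2 ← R2 / (3).
R1 ← R1 + 3/2·R2.
R3 ← R3 + 27/2·R2.
R4 ← R4 + 3·R2.
R3 ← R3 / (-20).
R1 ← R1 + 2·R3.
R2 ← R2 + 7/3·R3.
R4 ← R4 − 1·R3.
R4 ← R4 / (-17/4).
R1 ← R1 + 1/2·R4.
R2 ← R2 − 1/4·R4.
R3 ← R3 − 1/4·R4.
Reading off the reduced rows gives a = 4, b = 2, c = -5, d = 4.

a = 4, b = 2, c = -5, d = 4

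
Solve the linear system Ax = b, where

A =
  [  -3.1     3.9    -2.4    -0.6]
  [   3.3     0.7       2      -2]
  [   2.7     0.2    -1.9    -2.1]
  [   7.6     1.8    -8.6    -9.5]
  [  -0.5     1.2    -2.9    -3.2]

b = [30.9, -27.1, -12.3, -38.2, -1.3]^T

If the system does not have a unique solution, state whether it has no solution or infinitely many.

Row-reduce the augmented matrix:
R1 ← R1 / (-31/10).
R2 ← R2 − 33/10·R1.
R3 ← R3 − 27/10·R1.
R4 ← R4 − 38/5·R1.
R5 ← R5 + 1/2·R1.
R2 ← R2 / (752/155).
R1 ← R1 + 39/31·R2.
R3 ← R3 − 223/62·R2.
R4 ← R4 − 1761/155·R2.
R5 ← R5 − 177/310·R2.
R3 ← R3 / (-13457/3760).
R1 ← R1 − 237/376·R3.
R2 ← R2 + 43/376·R3.
R4 ← R4 + 24787/1880·R3.
R5 ← R5 + 9203/3760·R3.
R4 ← R4 / (-314487/134570).
R1 ← R1 + 16365/26914·R4.
R2 ← R2 + 14065/26914·R4.
R3 ← R3 − 5011/26914·R4.
R5 ← R5 + 314487/134570·R4.
R5 reduces to 0 = 0, so the extra equation is consistent.
Reading off the reduced rows gives x_1 = -3, x_2 = 4, x_3 = -4, x_4 = 6.

x_1 = -3, x_2 = 4, x_3 = -4, x_4 = 6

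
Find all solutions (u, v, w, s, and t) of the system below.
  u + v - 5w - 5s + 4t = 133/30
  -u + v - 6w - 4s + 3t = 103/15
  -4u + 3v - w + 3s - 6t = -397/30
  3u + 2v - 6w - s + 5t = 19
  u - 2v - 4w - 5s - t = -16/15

u = 1/3, v = -3, w = -5/2, s = 3, t = 12/5

Row-reduce the augmented matrix:
R2 ← R2 + 1·R1.
R3 ← R3 + 4·R1.
R4 ← R4 − 3·R1.
R5 ← R5 − 1·R1.
R2 ← R2 / (2).
R1 ← R1 − 1·R2.
R3 ← R3 − 7·R2.
R4 ← R4 + 1·R2.
R5 ← R5 + 3·R2.
R3 ← R3 / (35/2).
R1 ← R1 − 1/2·R3.
R2 ← R2 + 11/2·R3.
R4 ← R4 − 7/2·R3.
R5 ← R5 + 31/2·R3.
R4 ← R4 / (33/5).
R1 ← R1 + 32/35·R4.
R2 ← R2 − 2/35·R4.
R3 ← R3 − 29/35·R4.
R5 ← R5 + 23/35·R4.
R5 ← R5 / (-570/77).
R1 ← R1 − 64/77·R5.
R2 ← R2 + 81/77·R5.
R3 ← R3 + 58/77·R5.
R4 ← R4 + 1/11·R5.
Reading off the reduced rows gives u = 1/3, v = -3, w = -5/2, s = 3, t = 12/5.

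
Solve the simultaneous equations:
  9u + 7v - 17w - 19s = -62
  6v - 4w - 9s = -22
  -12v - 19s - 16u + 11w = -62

Row-reduce:
R1 ← R1 / (9).
R3 ← R3 + 16·R1.
R2 ← R2 / (6).
R1 ← R1 − 7/9·R2.
R3 ← R3 − 4/9·R2.
R3 ← R3 / (-511/27).
R1 ← R1 + 37/27·R3.
R2 ← R2 + 2/3·R3.
Rank is 3 with 4 unknowns, leaving s free.

infinitely many solutions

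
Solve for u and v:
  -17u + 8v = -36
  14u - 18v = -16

Row-reduce the augmented matrix:
R1 ← R1 / (-17).
R2 ← R2 − 14·R1.
R2 ← R2 / (-194/17).
R1 ← R1 + 8/17·R2.
Reading off the reduced rows gives u = 4, v = 4.

u = 4, v = 4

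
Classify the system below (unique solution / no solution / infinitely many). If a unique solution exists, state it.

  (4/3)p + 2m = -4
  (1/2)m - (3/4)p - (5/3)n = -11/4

infinitely many solutions

Row-reduce:
R1 ← R1 / (2).
R2 ← R2 − 1/2·R1.
R2 ← R2 / (-5/3).
Rank is 2 with 3 unknowns, leaving p free.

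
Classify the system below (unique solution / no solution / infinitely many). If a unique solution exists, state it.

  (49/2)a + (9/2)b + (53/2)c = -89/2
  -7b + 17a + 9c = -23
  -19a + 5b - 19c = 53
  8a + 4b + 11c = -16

no solution

Row-reduce:
R1 ← R1 / (49/2).
R2 ← R2 − 17·R1.
R3 ← R3 + 19·R1.
R4 ← R4 − 8·R1.
R2 ← R2 / (-496/49).
R1 ← R1 − 9/49·R2.
R3 ← R3 − 416/49·R2.
R4 ← R4 − 124/49·R2.
R3 ← R3 / (-196/31).
R1 ← R1 − 113/124·R3.
R2 ← R2 − 115/124·R3.
Row 4 reduces to 0 = 1/2, a contradiction. The system is inconsistent.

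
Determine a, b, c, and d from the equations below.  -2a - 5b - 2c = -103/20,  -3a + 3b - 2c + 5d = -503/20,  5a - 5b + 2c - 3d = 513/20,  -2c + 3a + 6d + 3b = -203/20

Row-reduce the augmented matrix:
R1 ← R1 / (-2).
R2 ← R2 + 3·R1.
R3 ← R3 − 5·R1.
R4 ← R4 − 3·R1.
R2 ← R2 / (21/2).
R1 ← R1 − 5/2·R2.
R3 ← R3 + 35/2·R2.
R4 ← R4 + 9/2·R2.
R3 ← R3 / (-4/3).
R1 ← R1 − 16/21·R3.
R2 ← R2 − 2/21·R3.
R4 ← R4 + 32/7·R3.
R4 ← R4 / (-71/7).
R1 ← R1 − 13/7·R4.
R2 ← R2 − 6/7·R4.
R3 ← R3 + 4·R4.
Reading off the reduced rows gives a = 3, b = -1/4, c = 1/5, d = -3.

a = 3, b = -1/4, c = 1/5, d = -3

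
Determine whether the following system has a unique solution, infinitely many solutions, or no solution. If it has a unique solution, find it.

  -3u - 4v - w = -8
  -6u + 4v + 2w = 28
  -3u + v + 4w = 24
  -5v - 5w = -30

no solution

Row-reduce:
R1 ← R1 / (-3).
R2 ← R2 + 6·R1.
R3 ← R3 + 3·R1.
R2 ← R2 / (12).
R1 ← R1 − 4/3·R2.
R3 ← R3 − 5·R2.
R4 ← R4 + 5·R2.
R3 ← R3 / (10/3).
R1 ← R1 + 1/9·R3.
R2 ← R2 − 1/3·R3.
R4 ← R4 + 10/3·R3.
Row 4 reduces to 0 = 2, a contradiction. The system is inconsistent.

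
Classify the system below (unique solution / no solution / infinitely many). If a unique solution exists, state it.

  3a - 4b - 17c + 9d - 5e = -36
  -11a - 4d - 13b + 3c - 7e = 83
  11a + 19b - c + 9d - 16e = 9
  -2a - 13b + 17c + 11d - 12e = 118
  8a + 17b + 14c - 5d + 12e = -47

Row-reduce:
R1 ← R1 / (3).
R2 ← R2 + 11·R1.
R3 ← R3 − 11·R1.
R4 ← R4 + 2·R1.
R5 ← R5 − 8·R1.
R2 ← R2 / (-83/3).
R1 ← R1 + 4/3·R2.
R3 ← R3 − 101/3·R2.
R4 ← R4 + 47/3·R2.
R5 ← R5 − 83/3·R2.
R3 ← R3 / (-902/83).
R1 ← R1 + 233/83·R3.
R2 ← R2 − 178/83·R3.
R4 ← R4 − 3259/83·R3.
R4 ← R4 / (37313/902).
R1 ← R1 + 1185/902·R4.
R2 ← R2 − 532/451·R4.
R3 ← R3 + 937/902·R4.
Rank is 4 with 5 unknowns, leaving e free.

infinitely many solutions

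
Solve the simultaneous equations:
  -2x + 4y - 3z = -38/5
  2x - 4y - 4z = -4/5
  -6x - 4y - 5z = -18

x = 2, y = 0, z = 6/5

Row-reduce the augmented matrix:
R1 ← R1 / (-2).
R2 ← R2 − 2·R1.
R3 ← R3 + 6·R1.
Swap R2 and R3.
R2 ← R2 / (-16).
R1 ← R1 + 2·R2.
R3 ← R3 / (-7).
R1 ← R1 − 1·R3.
R2 ← R2 + 1/4·R3.
Reading off the reduced rows gives x = 2, y = 0, z = 6/5.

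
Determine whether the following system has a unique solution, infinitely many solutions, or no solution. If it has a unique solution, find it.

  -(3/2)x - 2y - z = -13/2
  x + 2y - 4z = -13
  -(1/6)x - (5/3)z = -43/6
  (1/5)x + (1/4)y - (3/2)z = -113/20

no solution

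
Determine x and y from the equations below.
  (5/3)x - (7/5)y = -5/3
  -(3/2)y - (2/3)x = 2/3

x = -1, y = 0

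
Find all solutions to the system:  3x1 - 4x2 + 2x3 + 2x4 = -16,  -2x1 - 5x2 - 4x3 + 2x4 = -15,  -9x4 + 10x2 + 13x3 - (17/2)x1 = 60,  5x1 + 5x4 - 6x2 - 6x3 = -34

Row-reduce:
R1 ← R1 / (3).
R2 ← R2 + 2·R1.
R3 ← R3 + 17/2·R1.
R4 ← R4 − 5·R1.
R2 ← R2 / (-23/3).
R1 ← R1 + 4/3·R2.
R3 ← R3 + 4/3·R2.
R4 ← R4 − 2/3·R2.
R3 ← R3 / (440/23).
R1 ← R1 − 26/23·R3.
R2 ← R2 − 8/23·R3.
R4 ← R4 + 220/23·R3.
Rank is 3 with 4 unknowns, leaving x4 free.

infinitely many solutions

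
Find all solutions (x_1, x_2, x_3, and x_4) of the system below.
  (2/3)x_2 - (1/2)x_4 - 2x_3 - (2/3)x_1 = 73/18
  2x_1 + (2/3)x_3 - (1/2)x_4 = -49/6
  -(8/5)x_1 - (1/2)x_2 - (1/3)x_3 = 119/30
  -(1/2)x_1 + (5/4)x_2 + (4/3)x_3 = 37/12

Row-reduce the augmented matrix:
R1 ← R1 / (-2/3).
R2 ← R2 − 2·R1.
R3 ← R3 + 8/5·R1.
R4 ← R4 + 1/2·R1.
R2 ← R2 / (2).
R1 ← R1 + 1·R2.
R3 ← R3 + 21/10·R2.
R4 ← R4 − 3/4·R2.
R3 ← R3 / (-17/15).
R1 ← R1 − 1/3·R3.
R2 ← R2 + 8/3·R3.
R4 ← R4 − 29/6·R3.
R4 ← R4 / (-369/136).
R1 ← R1 + 35/68·R4.
R2 ← R2 − 19/17·R4.
R3 ← R3 − 27/34·R4.
Reading off the reduced rows gives x_1 = -3, x_2 = 7/3, x_3 = -1, x_4 = 3.

x_1 = -3, x_2 = 7/3, x_3 = -1, x_4 = 3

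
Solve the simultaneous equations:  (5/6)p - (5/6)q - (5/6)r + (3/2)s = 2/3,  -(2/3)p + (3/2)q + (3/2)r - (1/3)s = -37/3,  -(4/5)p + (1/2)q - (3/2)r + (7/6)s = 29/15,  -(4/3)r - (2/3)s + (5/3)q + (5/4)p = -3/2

p = -2, q = -5, r = -5, s = -4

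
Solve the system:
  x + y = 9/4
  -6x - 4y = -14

From equation 1: x = 9/4 − y.
Substitute into equation 2 and solve: y = -1/4.
Then x = 5/2.

x = 5/2, y = -1/4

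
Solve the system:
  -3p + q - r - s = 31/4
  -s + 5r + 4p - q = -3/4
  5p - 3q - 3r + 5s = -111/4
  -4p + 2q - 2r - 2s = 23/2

Row-reduce the augmented matrix:
R1 ← R1 / (-3).
R2 ← R2 − 4·R1.
R3 ← R3 − 5·R1.
R4 ← R4 + 4·R1.
R2 ← R2 / (1/3).
R1 ← R1 + 1/3·R2.
R3 ← R3 + 4/3·R2.
R4 ← R4 − 2/3·R2.
R3 ← R3 / (10).
R1 ← R1 − 4·R3.
R2 ← R2 − 11·R3.
R4 ← R4 + 8·R3.
R4 ← R4 / (-4/5).
R1 ← R1 − 2/5·R4.
R2 ← R2 + 2/5·R4.
R3 ← R3 + 3/5·R4.
Reading off the reduced rows gives p = -2, q = 5/2, r = 7/4, s = -1.

p = -2, q = 5/2, r = 7/4, s = -1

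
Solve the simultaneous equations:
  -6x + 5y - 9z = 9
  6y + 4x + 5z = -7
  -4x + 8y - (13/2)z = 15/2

no solution

Row-reduce:
R1 ← R1 / (-6).
R2 ← R2 − 4·R1.
R3 ← R3 + 4·R1.
R2 ← R2 / (28/3).
R1 ← R1 + 5/6·R2.
R3 ← R3 − 14/3·R2.
Row 3 reduces to 0 = 2, a contradiction. The system is inconsistent.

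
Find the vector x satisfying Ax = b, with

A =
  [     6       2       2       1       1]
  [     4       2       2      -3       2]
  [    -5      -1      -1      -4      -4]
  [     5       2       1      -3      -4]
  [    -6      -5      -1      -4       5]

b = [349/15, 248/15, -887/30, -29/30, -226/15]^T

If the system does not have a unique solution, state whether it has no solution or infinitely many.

Row-reduce the augmented matrix:
R1 ← R1 / (6).
R2 ← R2 − 4·R1.
R3 ← R3 + 5·R1.
R4 ← R4 − 5·R1.
R5 ← R5 + 6·R1.
R2 ← R2 / (2/3).
R1 ← R1 − 1/3·R2.
R3 ← R3 − 2/3·R2.
R4 ← R4 − 1/3·R2.
R5 ← R5 + 3·R2.
Swap R3 and R4.
R3 ← R3 / (-1).
R2 ← R2 − 1·R3.
R5 ← R5 − 4·R3.
R4 ← R4 / (1/2).
R1 ← R1 − 2·R4.
R2 ← R2 + 15/2·R4.
R3 ← R3 − 2·R4.
R5 ← R5 + 55/2·R4.
R5 ← R5 / (-515/2).
R1 ← R1 − 35/2·R5.
R2 ← R2 + 71·R5.
R3 ← R3 − 47/2·R5.
R4 ← R4 + 9·R5.
Reading off the reduced rows gives x_1 = 3/2, x_2 = 2, x_3 = 3, x_4 = 8/5, x_5 = 8/3.

x_1 = 3/2, x_2 = 2, x_3 = 3, x_4 = 8/5, x_5 = 8/3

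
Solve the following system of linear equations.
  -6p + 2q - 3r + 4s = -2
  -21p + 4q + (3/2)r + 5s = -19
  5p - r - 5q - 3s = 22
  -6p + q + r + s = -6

infinitely many solutions

Row-reduce:
R1 ← R1 / (-6).
R2 ← R2 + 21·R1.
R3 ← R3 − 5·R1.
R4 ← R4 + 6·R1.
R2 ← R2 / (-3).
R1 ← R1 + 1/3·R2.
R3 ← R3 + 10/3·R2.
R4 ← R4 + 1·R2.
R3 ← R3 / (-101/6).
R1 ← R1 + 5/6·R3.
R2 ← R2 + 4·R3.
Rank is 3 with 4 unknowns, leaving s free.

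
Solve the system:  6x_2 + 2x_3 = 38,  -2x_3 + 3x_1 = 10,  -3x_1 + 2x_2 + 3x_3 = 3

Row-reduce the augmented matrix:
Swap R1 and R2.
R1 ← R1 / (3).
R3 ← R3 + 3·R1.
R2 ← R2 / (6).
R3 ← R3 − 2·R2.
R3 ← R3 / (1/3).
R1 ← R1 + 2/3·R3.
R2 ← R2 − 1/3·R3.
Reading off the reduced rows gives x_1 = 4, x_2 = 6, x_3 = 1.

x_1 = 4, x_2 = 6, x_3 = 1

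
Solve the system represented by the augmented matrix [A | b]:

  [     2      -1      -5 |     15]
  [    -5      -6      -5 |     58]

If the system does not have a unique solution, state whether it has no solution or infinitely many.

Row-reduce:
R1 ← R1 / (2).
R2 ← R2 + 5·R1.
R2 ← R2 / (-17/2).
R1 ← R1 + 1/2·R2.
Rank is 2 with 3 unknowns, leaving x_3 free.

infinitely many solutions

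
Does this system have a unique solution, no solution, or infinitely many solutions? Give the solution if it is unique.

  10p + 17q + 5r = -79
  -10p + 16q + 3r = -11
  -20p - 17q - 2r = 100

p = -3, q = -2, r = -3

Row-reduce the augmented matrix:
R1 ← R1 / (10).
R2 ← R2 + 10·R1.
R3 ← R3 + 20·R1.
R2 ← R2 / (33).
R1 ← R1 − 17/10·R2.
R3 ← R3 − 17·R2.
R3 ← R3 / (128/33).
R1 ← R1 − 29/330·R3.
R2 ← R2 − 8/33·R3.
Reading off the reduced rows gives p = -3, q = -2, r = -3.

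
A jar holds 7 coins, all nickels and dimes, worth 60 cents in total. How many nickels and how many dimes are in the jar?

nickels: 2, dimes: 5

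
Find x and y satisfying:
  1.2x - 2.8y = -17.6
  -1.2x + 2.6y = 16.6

Row-reduce the augmented matrix:
R1 ← R1 / (6/5).
R2 ← R2 + 6/5·R1.
R2 ← R2 / (-1/5).
R1 ← R1 + 7/3·R2.
Reading off the reduced rows gives x = -3, y = 5.

x = -3, y = 5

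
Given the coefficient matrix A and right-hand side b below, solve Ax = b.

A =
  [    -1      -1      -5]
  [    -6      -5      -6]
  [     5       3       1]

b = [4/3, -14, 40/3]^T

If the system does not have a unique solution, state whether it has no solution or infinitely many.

Row-reduce the augmented matrix:
R1 ← R1 / (-1).
R2 ← R2 + 6·R1.
R3 ← R3 − 5·R1.
R1 ← R1 − 1·R2.
R3 ← R3 + 2·R2.
R3 ← R3 / (24).
R1 ← R1 + 19·R3.
R2 ← R2 − 24·R3.
Reading off the reduced rows gives x_1 = 5/3, x_2 = 2, x_3 = -1.

x_1 = 5/3, x_2 = 2, x_3 = -1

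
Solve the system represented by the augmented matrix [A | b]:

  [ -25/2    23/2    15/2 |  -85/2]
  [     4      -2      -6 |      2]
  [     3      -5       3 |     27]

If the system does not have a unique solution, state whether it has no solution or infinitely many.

no solution

Row-reduce:
R1 ← R1 / (-25/2).
R2 ← R2 − 4·R1.
R3 ← R3 − 3·R1.
R2 ← R2 / (42/25).
R1 ← R1 + 23/25·R2.
R3 ← R3 + 56/25·R2.
Row 3 reduces to 0 = 4/3, a contradiction. The system is inconsistent.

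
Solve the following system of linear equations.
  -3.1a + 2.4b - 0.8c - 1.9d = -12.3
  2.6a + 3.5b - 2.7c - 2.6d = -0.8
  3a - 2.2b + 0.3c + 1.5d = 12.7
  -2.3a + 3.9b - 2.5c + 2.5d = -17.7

Row-reduce the augmented matrix:
R1 ← R1 / (-31/10).
R2 ← R2 − 13/5·R1.
R3 ← R3 − 3·R1.
R4 ← R4 + 23/10·R1.
R2 ← R2 / (1709/310).
R1 ← R1 + 24/31·R2.
R3 ← R3 − 19/155·R2.
R4 ← R4 − 657/310·R2.
R3 ← R3 / (-6823/17090).
R1 ← R1 + 368/1709·R3.
R2 ← R2 + 1045/1709·R3.
R4 ← R4 + 5217/8545·R3.
R4 ← R4 / (201183/34115).
R1 ← R1 − 1067/6823·R4.
R2 ← R2 + 2625/6823·R4.
R3 ← R3 − 4195/6823·R4.
Reading off the reduced rows gives a = 2, b = -4, c = -2, d = -1.

a = 2, b = -4, c = -2, d = -1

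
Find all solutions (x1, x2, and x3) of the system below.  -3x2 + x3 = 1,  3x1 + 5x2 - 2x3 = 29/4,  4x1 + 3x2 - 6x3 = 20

Row-reduce the augmented matrix:
Swap R1 and R2.
R1 ← R1 / (3).
R3 ← R3 − 4·R1.
R2 ← R2 / (-3).
R1 ← R1 − 5/3·R2.
R3 ← R3 + 11/3·R2.
R3 ← R3 / (-41/9).
R1 ← R1 + 1/9·R3.
R2 ← R2 + 1/3·R3.
Reading off the reduced rows gives x1 = 11/4, x2 = -1, x3 = -2.

x1 = 11/4, x2 = -1, x3 = -2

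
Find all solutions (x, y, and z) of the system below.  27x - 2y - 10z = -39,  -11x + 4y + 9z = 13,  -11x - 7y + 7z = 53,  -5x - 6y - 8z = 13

x = -1, y = -4, z = 2

Row-reduce the augmented matrix:
R1 ← R1 / (27).
R2 ← R2 + 11·R1.
R3 ← R3 + 11·R1.
R4 ← R4 + 5·R1.
R2 ← R2 / (86/27).
R1 ← R1 + 2/27·R2.
R3 ← R3 + 211/27·R2.
R4 ← R4 + 172/27·R2.
R3 ← R3 / (1291/86).
R1 ← R1 + 11/43·R3.
R2 ← R2 − 133/86·R3.
R4 reduces to 0 = 0, so the extra equation is consistent.
Reading off the reduced rows gives x = -1, y = -4, z = 2.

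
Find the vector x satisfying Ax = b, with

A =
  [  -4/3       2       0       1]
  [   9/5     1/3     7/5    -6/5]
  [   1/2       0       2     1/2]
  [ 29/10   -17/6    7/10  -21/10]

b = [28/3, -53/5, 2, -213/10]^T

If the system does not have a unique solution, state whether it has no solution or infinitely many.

no solution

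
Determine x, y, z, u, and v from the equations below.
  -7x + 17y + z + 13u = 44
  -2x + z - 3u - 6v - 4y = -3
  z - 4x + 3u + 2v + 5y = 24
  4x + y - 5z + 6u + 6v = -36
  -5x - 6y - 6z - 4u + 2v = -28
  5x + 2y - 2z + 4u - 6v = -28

x = -2, y = 3, z = 5, u = -2, v = 1

Row-reduce the augmented matrix:
R1 ← R1 / (-7).
R2 ← R2 + 2·R1.
R3 ← R3 + 4·R1.
R4 ← R4 − 4·R1.
R5 ← R5 + 5·R1.
R6 ← R6 − 5·R1.
R2 ← R2 / (-62/7).
R1 ← R1 + 17/7·R2.
R3 ← R3 + 33/7·R2.
R4 ← R4 − 75/7·R2.
R5 ← R5 + 127/7·R2.
R6 ← R6 − 99/7·R2.
R3 ← R3 / (3/62).
R1 ← R1 + 21/62·R3.
R2 ← R2 + 5/62·R3.
R4 ← R4 + 221/62·R3.
R5 ← R5 + 507/62·R3.
R6 ← R6 + 9/62·R3.
R4 ← R4 / (-173/3).
R1 ← R1 + 6·R4.
R2 ← R2 + 2/3·R4.
R3 ← R3 + 53/3·R4.
R5 ← R5 + 144·R4.
R5 ← R5 / (-10420/173).
R1 ← R1 + 290/173·R5.
R2 ← R2 − 852/173·R5.
R3 ← R3 + 1642/173·R5.
R4 ← R4 + 1144/173·R5.
R6 reduces to 0 = 0, so the extra equation is consistent.
Reading off the reduced rows gives x = -2, y = 3, z = 5, u = -2, v = 1.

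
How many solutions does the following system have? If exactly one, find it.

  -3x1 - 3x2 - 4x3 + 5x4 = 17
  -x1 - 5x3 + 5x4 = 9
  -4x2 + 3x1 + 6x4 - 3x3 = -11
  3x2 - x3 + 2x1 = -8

Row-reduce:
R1 ← R1 / (-3).
R2 ← R2 + 1·R1.
R3 ← R3 − 3·R1.
R4 ← R4 − 2·R1.
R1 ← R1 − 1·R2.
R3 ← R3 + 7·R2.
R4 ← R4 − 1·R2.
R3 ← R3 / (-98/3).
R1 ← R1 − 5·R3.
R2 ← R2 + 11/3·R3.
Rank is 3 with 4 unknowns, leaving x4 free.

infinitely many solutions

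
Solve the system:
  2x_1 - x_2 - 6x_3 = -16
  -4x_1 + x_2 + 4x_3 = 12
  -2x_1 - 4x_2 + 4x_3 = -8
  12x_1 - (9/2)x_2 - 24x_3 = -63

Row-reduce:
R1 ← R1 / (2).
R2 ← R2 + 4·R1.
R3 ← R3 + 2·R1.
R4 ← R4 − 12·R1.
R2 ← R2 / (-1).
R1 ← R1 + 1/2·R2.
R3 ← R3 + 5·R2.
R4 ← R4 − 3/2·R2.
R3 ← R3 / (38).
R1 ← R1 − 1·R3.
R2 ← R2 − 8·R3.
Row 4 reduces to 0 = 3, a contradiction. The system is inconsistent.

no solution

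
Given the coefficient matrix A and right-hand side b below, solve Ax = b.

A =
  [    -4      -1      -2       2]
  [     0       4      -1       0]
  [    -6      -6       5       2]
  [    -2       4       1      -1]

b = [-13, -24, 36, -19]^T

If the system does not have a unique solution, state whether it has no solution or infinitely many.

Row-reduce the augmented matrix:
R1 ← R1 / (-4).
R3 ← R3 + 6·R1.
R4 ← R4 + 2·R1.
R2 ← R2 / (4).
R1 ← R1 − 1/4·R2.
R3 ← R3 + 9/2·R2.
R4 ← R4 − 9/2·R2.
R3 ← R3 / (55/8).
R1 ← R1 − 9/16·R3.
R2 ← R2 + 1/4·R3.
R4 ← R4 − 25/8·R3.
R4 ← R4 / (-17/11).
R1 ← R1 + 23/55·R4.
R2 ← R2 + 2/55·R4.
R3 ← R3 + 8/55·R4.
Reading off the reduced rows gives x_1 = 2, x_2 = -5, x_3 = 4, x_4 = -1.

x_1 = 2, x_2 = -5, x_3 = 4, x_4 = -1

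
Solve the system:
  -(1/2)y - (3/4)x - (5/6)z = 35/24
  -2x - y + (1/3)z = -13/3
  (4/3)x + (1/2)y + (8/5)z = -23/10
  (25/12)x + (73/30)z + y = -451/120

x = 5/2, y = -5/3, z = -3

Row-reduce the augmented matrix:
R1 ← R1 / (-3/4).
R2 ← R2 + 2·R1.
R3 ← R3 − 4/3·R1.
R4 ← R4 − 25/12·R1.
R2 ← R2 / (1/3).
R1 ← R1 − 2/3·R2.
R3 ← R3 + 7/18·R2.
R4 ← R4 + 7/18·R2.
R3 ← R3 / (31/10).
R1 ← R1 + 4·R3.
R2 ← R2 − 23/3·R3.
R4 ← R4 − 31/10·R3.
R4 reduces to 0 = 0, so the extra equation is consistent.
Reading off the reduced rows gives x = 5/2, y = -5/3, z = -3.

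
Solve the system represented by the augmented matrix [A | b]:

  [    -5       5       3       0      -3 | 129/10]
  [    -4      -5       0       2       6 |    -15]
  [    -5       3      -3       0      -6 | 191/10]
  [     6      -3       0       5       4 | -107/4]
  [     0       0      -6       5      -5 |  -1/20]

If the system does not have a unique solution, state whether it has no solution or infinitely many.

x_1 = -1, x_2 = 1/2, x_3 = -1/5, x_4 = -9/4, x_5 = -2

Row-reduce the augmented matrix:
R1 ← R1 / (-5).
R2 ← R2 + 4·R1.
R3 ← R3 + 5·R1.
R4 ← R4 − 6·R1.
R2 ← R2 / (-9).
R1 ← R1 + 1·R2.
R3 ← R3 + 2·R2.
R4 ← R4 − 3·R2.
R3 ← R3 / (-82/15).
R1 ← R1 + 1/3·R3.
R2 ← R2 − 4/15·R3.
R4 ← R4 − 14/5·R3.
R5 ← R5 + 6·R3.
R4 ← R4 / (223/41).
R1 ← R1 + 8/41·R4.
R2 ← R2 + 10/41·R4.
R3 ← R3 − 10/123·R4.
R5 ← R5 − 225/41·R4.
R5 ← R5 / (-83/223).
R1 ← R1 + 5/446·R5.
R2 ← R2 + 254/223·R5.
R3 ← R3 − 1177/1338·R5.
R4 ← R4 − 29/223·R5.
Reading off the reduced rows gives x_1 = -1, x_2 = 1/2, x_3 = -1/5, x_4 = -9/4, x_5 = -2.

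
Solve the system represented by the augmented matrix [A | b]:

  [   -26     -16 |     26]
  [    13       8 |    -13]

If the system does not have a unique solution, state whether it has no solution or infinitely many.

Row-reduce:
R1 ← R1 / (-26).
R2 ← R2 − 13·R1.
Rank is 1 with 2 unknowns, leaving x_2 free.

infinitely many solutions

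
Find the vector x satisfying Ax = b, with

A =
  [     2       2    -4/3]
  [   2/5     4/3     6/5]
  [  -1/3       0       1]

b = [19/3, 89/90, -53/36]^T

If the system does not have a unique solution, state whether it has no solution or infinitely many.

Row-reduce the augmented matrix:
R1 ← R1 / (2).
R2 ← R2 − 2/5·R1.
R3 ← R3 + 1/3·R1.
R2 ← R2 / (14/15).
R1 ← R1 − 1·R2.
R3 ← R3 − 1/3·R2.
R3 ← R3 / (16/63).
R1 ← R1 + 47/21·R3.
R2 ← R2 − 11/7·R3.
Reading off the reduced rows gives x_1 = 2/3, x_2 = 5/3, x_3 = -5/4.

x_1 = 2/3, x_2 = 5/3, x_3 = -5/4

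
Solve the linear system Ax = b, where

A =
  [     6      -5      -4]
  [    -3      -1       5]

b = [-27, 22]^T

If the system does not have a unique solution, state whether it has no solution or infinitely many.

Row-reduce:
R1 ← R1 / (6).
R2 ← R2 + 3·R1.
R2 ← R2 / (-7/2).
R1 ← R1 + 5/6·R2.
Rank is 2 with 3 unknowns, leaving x_3 free.

infinitely many solutions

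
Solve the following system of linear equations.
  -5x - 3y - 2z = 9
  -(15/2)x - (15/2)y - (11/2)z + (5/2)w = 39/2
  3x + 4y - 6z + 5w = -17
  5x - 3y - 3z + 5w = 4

no solution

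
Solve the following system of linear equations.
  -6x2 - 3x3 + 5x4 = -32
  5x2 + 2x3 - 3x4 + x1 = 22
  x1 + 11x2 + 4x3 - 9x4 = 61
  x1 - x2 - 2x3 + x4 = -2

no solution

Row-reduce:
Swap R1 and R2.
R3 ← R3 − 1·R1.
R4 ← R4 − 1·R1.
R2 ← R2 / (-6).
R1 ← R1 − 5·R2.
R3 ← R3 − 6·R2.
R4 ← R4 + 6·R2.
R3 ← R3 / (-1).
R1 ← R1 + 1/2·R3.
R2 ← R2 − 1/2·R3.
R4 ← R4 + 1·R3.
Row 4 reduces to 0 = 1, a contradiction. The system is inconsistent.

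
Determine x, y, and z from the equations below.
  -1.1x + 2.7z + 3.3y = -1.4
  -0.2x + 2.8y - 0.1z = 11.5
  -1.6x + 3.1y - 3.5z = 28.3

Row-reduce the augmented matrix:
R1 ← R1 / (-11/10).
R2 ← R2 + 1/5·R1.
R3 ← R3 + 8/5·R1.
R2 ← R2 / (11/5).
R1 ← R1 + 3·R2.
R3 ← R3 + 17/10·R2.
R3 ← R3 / (-19079/2420).
R1 ← R1 + 789/242·R3.
R2 ← R2 + 65/242·R3.
Reading off the reduced rows gives x = 1, y = 4, z = -5.

x = 1, y = 4, z = -5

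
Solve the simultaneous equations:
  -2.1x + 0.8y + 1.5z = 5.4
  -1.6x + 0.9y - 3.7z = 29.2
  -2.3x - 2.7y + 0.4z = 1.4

Row-reduce the augmented matrix:
R1 ← R1 / (-21/10).
R2 ← R2 + 8/5·R1.
R3 ← R3 + 23/10·R1.
R2 ← R2 / (61/210).
R1 ← R1 + 8/21·R2.
R3 ← R3 + 751/210·R2.
R3 ← R3 / (-18564/305).
R1 ← R1 + 431/61·R3.
R2 ← R2 + 1017/61·R3.
Reading off the reduced rows gives x = -5, y = 3, z = -5.

x = -5, y = 3, z = -5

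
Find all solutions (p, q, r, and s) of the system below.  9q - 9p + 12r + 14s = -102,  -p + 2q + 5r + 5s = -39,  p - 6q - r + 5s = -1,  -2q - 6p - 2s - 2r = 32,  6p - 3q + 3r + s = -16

Row-reduce:
R1 ← R1 / (-9).
R2 ← R2 + 1·R1.
R3 ← R3 − 1·R1.
R4 ← R4 + 6·R1.
R5 ← R5 − 6·R1.
R1 ← R1 + 1·R2.
R3 ← R3 + 5·R2.
R4 ← R4 + 8·R2.
R5 ← R5 − 3·R2.
R3 ← R3 / (56/3).
R1 ← R1 − 7/3·R3.
R2 ← R2 − 11/3·R3.
R4 ← R4 − 58/3·R3.
R4 ← R4 / (-353/42).
R1 ← R1 + 13/12·R4.
R2 ← R2 + 103/84·R4.
R3 ← R3 − 107/84·R4.
Row 5 reduces to 0 = -1, a contradiction. The system is inconsistent.

no solution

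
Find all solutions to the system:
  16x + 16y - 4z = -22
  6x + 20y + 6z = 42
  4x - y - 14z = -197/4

Row-reduce the augmented matrix:
R1 ← R1 / (16).
R2 ← R2 − 6·R1.
R3 ← R3 − 4·R1.
R2 ← R2 / (14).
R1 ← R1 − 1·R2.
R3 ← R3 + 5·R2.
R3 ← R3 / (-289/28).
R1 ← R1 + 11/14·R3.
R2 ← R2 − 15/28·R3.
Reading off the reduced rows gives x = -3, y = 9/4, z = 5/2.

x = -3, y = 9/4, z = 5/2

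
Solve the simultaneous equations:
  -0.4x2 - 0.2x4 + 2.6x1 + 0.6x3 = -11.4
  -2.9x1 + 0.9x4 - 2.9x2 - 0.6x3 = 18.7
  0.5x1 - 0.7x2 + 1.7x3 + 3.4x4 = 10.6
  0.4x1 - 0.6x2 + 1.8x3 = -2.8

Row-reduce the augmented matrix:
R1 ← R1 / (13/5).
R2 ← R2 + 29/10·R1.
R3 ← R3 − 1/2·R1.
R4 ← R4 − 2/5·R1.
R2 ← R2 / (-87/26).
R1 ← R1 + 2/13·R2.
R3 ← R3 + 81/130·R2.
R4 ← R4 + 7/13·R2.
R3 ← R3 / (2279/1450).
R1 ← R1 − 33/145·R3.
R2 ← R2 + 3/145·R3.
R4 ← R4 − 246/145·R3.
R4 ← R4 / (-24980/6837).
R1 ← R1 + 4018/6837·R4.
R2 ← R2 + 1085/6837·R4.
R3 ← R3 − 4803/2279·R4.
Reading off the reduced rows gives x1 = -4, x2 = -1, x3 = -1, x4 = 4.

x1 = -4, x2 = -1, x3 = -1, x4 = 4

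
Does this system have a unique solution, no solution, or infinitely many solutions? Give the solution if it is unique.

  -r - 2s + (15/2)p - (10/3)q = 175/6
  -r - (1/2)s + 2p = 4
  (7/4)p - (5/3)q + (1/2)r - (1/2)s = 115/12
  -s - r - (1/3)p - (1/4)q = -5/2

no solution

Row-reduce:
R1 ← R1 / (15/2).
R2 ← R2 − 2·R1.
R3 ← R3 − 7/4·R1.
R4 ← R4 + 1/3·R1.
R2 ← R2 / (8/9).
R1 ← R1 + 4/9·R2.
R3 ← R3 + 8/9·R2.
R4 ← R4 + 43/108·R2.
Swap R3 and R4.
R3 ← R3 / (-659/480).
R1 ← R1 + 1/2·R3.
R2 ← R2 + 33/40·R3.
Row 4 reduces to 0 = -1, a contradiction. The system is inconsistent.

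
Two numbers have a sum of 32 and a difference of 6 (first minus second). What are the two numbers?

first number: 19, second number: 13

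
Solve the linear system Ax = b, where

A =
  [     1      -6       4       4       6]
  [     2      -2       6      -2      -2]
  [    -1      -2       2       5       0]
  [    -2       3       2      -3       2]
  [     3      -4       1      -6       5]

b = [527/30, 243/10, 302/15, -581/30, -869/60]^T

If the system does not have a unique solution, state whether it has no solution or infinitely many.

Row-reduce the augmented matrix:
R2 ← R2 − 2·R1.
R3 ← R3 + 1·R1.
R4 ← R4 + 2·R1.
R5 ← R5 − 3·R1.
R2 ← R2 / (10).
R1 ← R1 + 6·R2.
R3 ← R3 + 8·R2.
R4 ← R4 + 9·R2.
R5 ← R5 − 14·R2.
R3 ← R3 / (22/5).
R1 ← R1 − 14/5·R3.
R2 ← R2 + 1/5·R3.
R4 ← R4 − 41/5·R3.
R5 ← R5 + 41/5·R3.
R4 ← R4 / (-129/22).
R1 ← R1 + 29/11·R4.
R2 ← R2 + 21/22·R4.
R3 ← R3 − 5/22·R4.
R5 ← R5 + 47/22·R4.
R5 ← R5 / (-920/129).
R1 ← R1 + 526/129·R5.
R2 ← R2 + 148/43·R5.
R3 ← R3 + 97/129·R5.
R4 ← R4 + 244/129·R5.
Reading off the reduced rows gives x_1 = 3, x_2 = -7/5, x_3 = 8/3, x_4 = 3, x_5 = -11/4.

x_1 = 3, x_2 = -7/5, x_3 = 8/3, x_4 = 3, x_5 = -11/4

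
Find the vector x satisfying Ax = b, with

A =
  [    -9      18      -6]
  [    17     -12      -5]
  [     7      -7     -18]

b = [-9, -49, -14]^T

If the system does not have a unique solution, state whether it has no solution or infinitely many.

Row-reduce the augmented matrix:
R1 ← R1 / (-9).
R2 ← R2 − 17·R1.
R3 ← R3 − 7·R1.
R2 ← R2 / (22).
R1 ← R1 + 2·R2.
R3 ← R3 − 7·R2.
R3 ← R3 / (-1153/66).
R1 ← R1 + 9/11·R3.
R2 ← R2 + 49/66·R3.
Reading off the reduced rows gives x_1 = -5, x_2 = -3, x_3 = 0.

x_1 = -5, x_2 = -3, x_3 = 0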